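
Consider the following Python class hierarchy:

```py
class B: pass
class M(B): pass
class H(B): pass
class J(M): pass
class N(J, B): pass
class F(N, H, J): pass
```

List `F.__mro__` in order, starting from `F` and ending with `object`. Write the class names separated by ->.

F -> N -> H -> J -> M -> B -> object

L[F] = F + merge(L[N], L[H], L[J], [N H J])
  take N:  [N J M B object] + [H B object] + [J M B object] + [N H J]
  take H:  [J M B object] + [H B object] + [J M B object] + [H J]
  take J:  [J M B object] + [B object] + [J M B object] + [J]
  take M:  [M B object] + [B object] + [M B object]
  take B:  [B object] + [B object] + [B object]
  take object:  [object] + [object] + [object]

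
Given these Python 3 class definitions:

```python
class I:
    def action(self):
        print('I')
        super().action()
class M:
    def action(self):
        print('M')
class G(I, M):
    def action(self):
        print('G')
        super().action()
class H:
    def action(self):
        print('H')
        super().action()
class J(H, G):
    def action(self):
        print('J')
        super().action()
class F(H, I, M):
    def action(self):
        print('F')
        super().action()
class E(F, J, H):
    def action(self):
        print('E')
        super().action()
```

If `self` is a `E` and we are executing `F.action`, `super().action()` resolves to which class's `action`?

L[E] = E + merge(L[F], L[J], L[H], [F J H])
  take F:  [F H I M object] + [J H G I M object] + [H object] + [F J H]
  take J:  [H I M object] + [J H G I M object] + [H object] + [J H]
  take H:  [H I M object] + [H G I M object] + [H object] + [H]
  take G:  [I M object] + [G I M object] + [object]
  take I:  [I M object] + [I M object] + [object]
  take M:  [M object] + [M object] + [object]
  take object:  [object] + [object] + [object]
MRO: E F J H G I M object
super() in F.action on a E instance goes to the class after F in E's MRO: J.

J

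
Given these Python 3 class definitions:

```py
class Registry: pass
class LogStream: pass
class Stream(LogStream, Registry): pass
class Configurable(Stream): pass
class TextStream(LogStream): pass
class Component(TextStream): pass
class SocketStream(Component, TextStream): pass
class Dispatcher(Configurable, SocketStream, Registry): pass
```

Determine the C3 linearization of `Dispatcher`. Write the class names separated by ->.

L[Dispatcher] = Dispatcher + merge(L[Configurable], L[SocketStream], L[Registry], [Configurable SocketStream Registry])
  take Configurable:  [Configurable Stream LogStream Registry object] + [SocketStream Component TextStream LogStream object] + [Registry object] + [Configurable SocketStream Registry]
  take Stream:  [Stream LogStream Registry object] + [SocketStream Component TextStream LogStream object] + [Registry object] + [SocketStream Registry]
  take SocketStream:  [LogStream Registry object] + [SocketStream Component TextStream LogStream object] + [Registry object] + [SocketStream Registry]
  take Component:  [LogStream Registry object] + [Component TextStream LogStream object] + [Registry object] + [Registry]
  take TextStream:  [LogStream Registry object] + [TextStream LogStream object] + [Registry object] + [Registry]
  take LogStream:  [LogStream Registry object] + [LogStream object] + [Registry object] + [Registry]
  take Registry:  [Registry object] + [object] + [Registry object] + [Registry]
  take object:  [object] + [object] + [object]

Dispatcher -> Configurable -> Stream -> SocketStream -> Component -> TextStream -> LogStream -> Registry -> object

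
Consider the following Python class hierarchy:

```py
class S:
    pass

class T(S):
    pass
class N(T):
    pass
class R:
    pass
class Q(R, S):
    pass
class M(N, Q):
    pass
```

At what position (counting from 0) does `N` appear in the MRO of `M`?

1

L[M] = M + merge(L[N], L[Q], [N Q])
  take N:  [N T S object] + [Q R S object] + [N Q]
  take T:  [T S object] + [Q R S object] + [Q]
  take Q:  [S object] + [Q R S object] + [Q]
  take R:  [S object] + [R S object]
  take S:  [S object] + [S object]
  take object:  [object] + [object]
MRO: M N T Q R S object
N sits at index 1.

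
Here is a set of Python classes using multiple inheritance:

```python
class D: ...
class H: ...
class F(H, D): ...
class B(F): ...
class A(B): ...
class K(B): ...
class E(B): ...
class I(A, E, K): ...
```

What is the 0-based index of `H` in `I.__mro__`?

6

L[I] = I + merge(L[A], L[E], L[K], [A E K])
  take A:  [A B F H D object] + [E B F H D object] + [K B F H D object] + [A E K]
  take E:  [B F H D object] + [E B F H D object] + [K B F H D object] + [E K]
  take K:  [B F H D object] + [B F H D object] + [K B F H D object] + [K]
  take B:  [B F H D object] + [B F H D object] + [B F H D object]
  take F:  [F H D object] + [F H D object] + [F H D object]
  take H:  [H D object] + [H D object] + [H D object]
  take D:  [D object] + [D object] + [D object]
  take object:  [object] + [object] + [object]
MRO: I A E K B F H D object
H sits at index 6.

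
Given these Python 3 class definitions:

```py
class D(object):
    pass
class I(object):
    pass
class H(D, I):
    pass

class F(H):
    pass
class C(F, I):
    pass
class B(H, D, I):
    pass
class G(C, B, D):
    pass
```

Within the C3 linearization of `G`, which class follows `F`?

L[G] = G + merge(L[C], L[B], L[D], [C B D])
  take C:  [C F H D I object] + [B H D I object] + [D object] + [C B D]
  take F:  [F H D I object] + [B H D I object] + [D object] + [B D]
  take B:  [H D I object] + [B H D I object] + [D object] + [B D]
  take H:  [H D I object] + [H D I object] + [D object] + [D]
  take D:  [D I object] + [D I object] + [D object] + [D]
  take I:  [I object] + [I object] + [object]
  take object:  [object] + [object] + [object]
MRO: G C F B H D I object
F is at position 2; next is B.

B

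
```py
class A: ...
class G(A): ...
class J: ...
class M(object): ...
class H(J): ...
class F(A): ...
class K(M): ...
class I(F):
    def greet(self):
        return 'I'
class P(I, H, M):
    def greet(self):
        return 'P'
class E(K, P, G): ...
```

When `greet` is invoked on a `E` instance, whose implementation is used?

P

L[E] = E + merge(L[K], L[P], L[G], [K P G])
  take K:  [K M object] + [P I F A H J M object] + [G A object] + [K P G]
  take P:  [M object] + [P I F A H J M object] + [G A object] + [P G]
  take I:  [M object] + [I F A H J M object] + [G A object] + [G]
  take F:  [M object] + [F A H J M object] + [G A object] + [G]
  take G:  [M object] + [A H J M object] + [G A object] + [G]
  take A:  [M object] + [A H J M object] + [A object]
  take H:  [M object] + [H J M object] + [object]
  take J:  [M object] + [J M object] + [object]
  take M:  [M object] + [M object] + [object]
  take object:  [object] + [object] + [object]
MRO: E K P I F G A H J M object
greet is defined in: I, P. First along the MRO is P.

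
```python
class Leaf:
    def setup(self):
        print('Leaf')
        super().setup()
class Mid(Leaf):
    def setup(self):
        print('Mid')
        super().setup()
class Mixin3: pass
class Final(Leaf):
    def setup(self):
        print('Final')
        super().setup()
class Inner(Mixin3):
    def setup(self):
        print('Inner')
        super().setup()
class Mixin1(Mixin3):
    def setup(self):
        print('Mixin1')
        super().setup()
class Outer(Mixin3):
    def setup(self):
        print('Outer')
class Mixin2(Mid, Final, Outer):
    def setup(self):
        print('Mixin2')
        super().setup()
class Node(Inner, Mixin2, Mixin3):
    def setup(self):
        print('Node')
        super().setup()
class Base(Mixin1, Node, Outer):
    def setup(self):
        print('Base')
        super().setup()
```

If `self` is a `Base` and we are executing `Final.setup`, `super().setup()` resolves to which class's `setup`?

Leaf

L[Base] = Base + merge(L[Mixin1], L[Node], L[Outer], [Mixin1 Node Outer])
  take Mixin1:  [Mixin1 Mixin3 object] + [Node Inner Mixin2 Mid Final Leaf Outer Mixin3 object] + [Outer Mixin3 object] + [Mixin1 Node Outer]
  take Node:  [Mixin3 object] + [Node Inner Mixin2 Mid Final Leaf Outer Mixin3 object] + [Outer Mixin3 object] + [Node Outer]
  take Inner:  [Mixin3 object] + [Inner Mixin2 Mid Final Leaf Outer Mixin3 object] + [Outer Mixin3 object] + [Outer]
  take Mixin2:  [Mixin3 object] + [Mixin2 Mid Final Leaf Outer Mixin3 object] + [Outer Mixin3 object] + [Outer]
  take Mid:  [Mixin3 object] + [Mid Final Leaf Outer Mixin3 object] + [Outer Mixin3 object] + [Outer]
  take Final:  [Mixin3 object] + [Final Leaf Outer Mixin3 object] + [Outer Mixin3 object] + [Outer]
  take Leaf:  [Mixin3 object] + [Leaf Outer Mixin3 object] + [Outer Mixin3 object] + [Outer]
  take Outer:  [Mixin3 object] + [Outer Mixin3 object] + [Outer Mixin3 object] + [Outer]
  take Mixin3:  [Mixin3 object] + [Mixin3 object] + [Mixin3 object]
  take object:  [object] + [object] + [object]
MRO: Base Mixin1 Node Inner Mixin2 Mid Final Leaf Outer Mixin3 object
super() in Final.setup on a Base instance goes to the class after Final in Base's MRO: Leaf.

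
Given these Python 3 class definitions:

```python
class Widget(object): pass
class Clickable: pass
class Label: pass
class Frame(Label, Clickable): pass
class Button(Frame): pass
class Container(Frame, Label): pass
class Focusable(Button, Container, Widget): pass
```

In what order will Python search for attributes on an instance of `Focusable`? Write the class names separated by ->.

Focusable -> Button -> Container -> Frame -> Label -> Clickable -> Widget -> object

L[Focusable] = Focusable + merge(L[Button], L[Container], L[Widget], [Button Container Widget])
  take Button:  [Button Frame Label Clickable object] + [Container Frame Label Clickable object] + [Widget object] + [Button Container Widget]
  take Container:  [Frame Label Clickable object] + [Container Frame Label Clickable object] + [Widget object] + [Container Widget]
  take Frame:  [Frame Label Clickable object] + [Frame Label Clickable object] + [Widget object] + [Widget]
  take Label:  [Label Clickable object] + [Label Clickable object] + [Widget object] + [Widget]
  take Clickable:  [Clickable object] + [Clickable object] + [Widget object] + [Widget]
  take Widget:  [object] + [object] + [Widget object] + [Widget]
  take object:  [object] + [object] + [object]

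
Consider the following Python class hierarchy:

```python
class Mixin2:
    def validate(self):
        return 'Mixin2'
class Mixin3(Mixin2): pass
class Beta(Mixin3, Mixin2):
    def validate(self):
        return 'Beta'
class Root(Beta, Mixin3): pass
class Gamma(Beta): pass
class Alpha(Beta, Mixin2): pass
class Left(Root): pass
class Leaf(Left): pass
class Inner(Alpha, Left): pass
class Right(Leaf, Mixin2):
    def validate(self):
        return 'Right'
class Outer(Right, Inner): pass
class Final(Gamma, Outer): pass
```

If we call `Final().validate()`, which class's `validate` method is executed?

L[Final] = Final + merge(L[Gamma], L[Outer], [Gamma Outer])
  take Gamma:  [Gamma Beta Mixin3 Mixin2 object] + [Outer Right Leaf Inner Alpha Left Root Beta Mixin3 Mixin2 object] + [Gamma Outer]
  take Outer:  [Beta Mixin3 Mixin2 object] + [Outer Right Leaf Inner Alpha Left Root Beta Mixin3 Mixin2 object] + [Outer]
  take Right:  [Beta Mixin3 Mixin2 object] + [Right Leaf Inner Alpha Left Root Beta Mixin3 Mixin2 object]
  take Leaf:  [Beta Mixin3 Mixin2 object] + [Leaf Inner Alpha Left Root Beta Mixin3 Mixin2 object]
  take Inner:  [Beta Mixin3 Mixin2 object] + [Inner Alpha Left Root Beta Mixin3 Mixin2 object]
  take Alpha:  [Beta Mixin3 Mixin2 object] + [Alpha Left Root Beta Mixin3 Mixin2 object]
  take Left:  [Beta Mixin3 Mixin2 object] + [Left Root Beta Mixin3 Mixin2 object]
  take Root:  [Beta Mixin3 Mixin2 object] + [Root Beta Mixin3 Mixin2 object]
  take Beta:  [Beta Mixin3 Mixin2 object] + [Beta Mixin3 Mixin2 object]
  take Mixin3:  [Mixin3 Mixin2 object] + [Mixin3 Mixin2 object]
  take Mixin2:  [Mixin2 object] + [Mixin2 object]
  take object:  [object] + [object]
MRO: Final Gamma Outer Right Leaf Inner Alpha Left Root Beta Mixin3 Mixin2 object
validate is defined in: Beta, Mixin2, Right. First along the MRO is Right.

Right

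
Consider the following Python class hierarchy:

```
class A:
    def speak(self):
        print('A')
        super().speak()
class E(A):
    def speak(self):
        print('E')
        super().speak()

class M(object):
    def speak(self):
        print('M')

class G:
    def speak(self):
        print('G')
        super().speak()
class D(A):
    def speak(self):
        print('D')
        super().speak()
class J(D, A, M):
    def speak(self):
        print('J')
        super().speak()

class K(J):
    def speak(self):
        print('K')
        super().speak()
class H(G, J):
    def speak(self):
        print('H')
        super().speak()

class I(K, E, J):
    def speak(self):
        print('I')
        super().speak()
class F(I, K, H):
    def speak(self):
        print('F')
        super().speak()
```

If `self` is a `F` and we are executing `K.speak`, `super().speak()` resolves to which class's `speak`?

E

L[F] = F + merge(L[I], L[K], L[H], [I K H])
  take I:  [I K E J D A M object] + [K J D A M object] + [H G J D A M object] + [I K H]
  take K:  [K E J D A M object] + [K J D A M object] + [H G J D A M object] + [K H]
  take E:  [E J D A M object] + [J D A M object] + [H G J D A M object] + [H]
  take H:  [J D A M object] + [J D A M object] + [H G J D A M object] + [H]
  take G:  [J D A M object] + [J D A M object] + [G J D A M object]
  take J:  [J D A M object] + [J D A M object] + [J D A M object]
  take D:  [D A M object] + [D A M object] + [D A M object]
  take A:  [A M object] + [A M object] + [A M object]
  take M:  [M object] + [M object] + [M object]
  take object:  [object] + [object] + [object]
MRO: F I K E H G J D A M object
super() in K.speak on a F instance goes to the class after K in F's MRO: E.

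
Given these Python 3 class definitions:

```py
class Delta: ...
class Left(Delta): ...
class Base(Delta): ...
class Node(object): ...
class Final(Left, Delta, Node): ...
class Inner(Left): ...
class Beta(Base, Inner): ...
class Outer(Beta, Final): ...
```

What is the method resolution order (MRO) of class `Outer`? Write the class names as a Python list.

L[Outer] = Outer + merge(L[Beta], L[Final], [Beta Final])
  take Beta:  [Beta Base Inner Left Delta object] + [Final Left Delta Node object] + [Beta Final]
  take Base:  [Base Inner Left Delta object] + [Final Left Delta Node object] + [Final]
  take Inner:  [Inner Left Delta object] + [Final Left Delta Node object] + [Final]
  take Final:  [Left Delta object] + [Final Left Delta Node object] + [Final]
  take Left:  [Left Delta object] + [Left Delta Node object]
  take Delta:  [Delta object] + [Delta Node object]
  take Node:  [object] + [Node object]
  take object:  [object] + [object]

[Outer, Beta, Base, Inner, Final, Left, Delta, Node, object]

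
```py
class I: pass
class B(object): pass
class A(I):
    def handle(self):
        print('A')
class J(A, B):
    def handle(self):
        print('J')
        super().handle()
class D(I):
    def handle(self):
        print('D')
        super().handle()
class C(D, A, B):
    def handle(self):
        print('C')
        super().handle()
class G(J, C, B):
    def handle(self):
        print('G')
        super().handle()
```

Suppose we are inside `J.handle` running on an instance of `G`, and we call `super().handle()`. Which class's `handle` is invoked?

L[G] = G + merge(L[J], L[C], L[B], [J C B])
  take J:  [J A I B object] + [C D A I B object] + [B object] + [J C B]
  take C:  [A I B object] + [C D A I B object] + [B object] + [C B]
  take D:  [A I B object] + [D A I B object] + [B object] + [B]
  take A:  [A I B object] + [A I B object] + [B object] + [B]
  take I:  [I B object] + [I B object] + [B object] + [B]
  take B:  [B object] + [B object] + [B object] + [B]
  take object:  [object] + [object] + [object]
MRO: G J C D A I B object
super() in J.handle on a G instance goes to the class after J in G's MRO: C.

C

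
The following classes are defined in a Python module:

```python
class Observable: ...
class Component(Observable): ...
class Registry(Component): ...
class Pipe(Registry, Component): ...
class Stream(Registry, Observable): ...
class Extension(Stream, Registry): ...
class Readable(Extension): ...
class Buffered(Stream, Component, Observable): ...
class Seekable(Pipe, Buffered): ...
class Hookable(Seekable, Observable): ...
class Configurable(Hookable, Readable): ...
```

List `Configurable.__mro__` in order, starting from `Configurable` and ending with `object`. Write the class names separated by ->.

L[Configurable] = Configurable + merge(L[Hookable], L[Readable], [Hookable Readable])
  take Hookable:  [Hookable Seekable Pipe Buffered Stream Registry Component Observable object] + [Readable Extension Stream Registry Component Observable object] + [Hookable Readable]
  take Seekable:  [Seekable Pipe Buffered Stream Registry Component Observable object] + [Readable Extension Stream Registry Component Observable object] + [Readable]
  take Pipe:  [Pipe Buffered Stream Registry Component Observable object] + [Readable Extension Stream Registry Component Observable object] + [Readable]
  take Buffered:  [Buffered Stream Registry Component Observable object] + [Readable Extension Stream Registry Component Observable object] + [Readable]
  take Readable:  [Stream Registry Component Observable object] + [Readable Extension Stream Registry Component Observable object] + [Readable]
  take Extension:  [Stream Registry Component Observable object] + [Extension Stream Registry Component Observable object]
  take Stream:  [Stream Registry Component Observable object] + [Stream Registry Component Observable object]
  take Registry:  [Registry Component Observable object] + [Registry Component Observable object]
  take Component:  [Component Observable object] + [Component Observable object]
  take Observable:  [Observable object] + [Observable object]
  take object:  [object] + [object]

Configurable -> Hookable -> Seekable -> Pipe -> Buffered -> Readable -> Extension -> Stream -> Registry -> Component -> Observable -> object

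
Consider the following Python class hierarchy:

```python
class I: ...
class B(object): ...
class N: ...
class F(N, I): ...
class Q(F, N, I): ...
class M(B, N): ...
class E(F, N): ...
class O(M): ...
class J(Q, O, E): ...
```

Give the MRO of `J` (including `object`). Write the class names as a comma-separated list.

J, Q, O, M, B, E, F, N, I, object

L[J] = J + merge(L[Q], L[O], L[E], [Q O E])
  take Q:  [Q F N I object] + [O M B N object] + [E F N I object] + [Q O E]
  take O:  [F N I object] + [O M B N object] + [E F N I object] + [O E]
  take M:  [F N I object] + [M B N object] + [E F N I object] + [E]
  take B:  [F N I object] + [B N object] + [E F N I object] + [E]
  take E:  [F N I object] + [N object] + [E F N I object] + [E]
  take F:  [F N I object] + [N object] + [F N I object]
  take N:  [N I object] + [N object] + [N I object]
  take I:  [I object] + [object] + [I object]
  take object:  [object] + [object] + [object]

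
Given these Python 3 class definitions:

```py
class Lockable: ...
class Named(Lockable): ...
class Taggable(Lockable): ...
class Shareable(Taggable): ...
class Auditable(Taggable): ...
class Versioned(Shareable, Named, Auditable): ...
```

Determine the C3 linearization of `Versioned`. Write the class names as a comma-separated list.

Versioned, Shareable, Named, Auditable, Taggable, Lockable, object

L[Versioned] = Versioned + merge(L[Shareable], L[Named], L[Auditable], [Shareable Named Auditable])
  take Shareable:  [Shareable Taggable Lockable object] + [Named Lockable object] + [Auditable Taggable Lockable object] + [Shareable Named Auditable]
  take Named:  [Taggable Lockable object] + [Named Lockable object] + [Auditable Taggable Lockable object] + [Named Auditable]
  take Auditable:  [Taggable Lockable object] + [Lockable object] + [Auditable Taggable Lockable object] + [Auditable]
  take Taggable:  [Taggable Lockable object] + [Lockable object] + [Taggable Lockable object]
  take Lockable:  [Lockable object] + [Lockable object] + [Lockable object]
  take object:  [object] + [object] + [object]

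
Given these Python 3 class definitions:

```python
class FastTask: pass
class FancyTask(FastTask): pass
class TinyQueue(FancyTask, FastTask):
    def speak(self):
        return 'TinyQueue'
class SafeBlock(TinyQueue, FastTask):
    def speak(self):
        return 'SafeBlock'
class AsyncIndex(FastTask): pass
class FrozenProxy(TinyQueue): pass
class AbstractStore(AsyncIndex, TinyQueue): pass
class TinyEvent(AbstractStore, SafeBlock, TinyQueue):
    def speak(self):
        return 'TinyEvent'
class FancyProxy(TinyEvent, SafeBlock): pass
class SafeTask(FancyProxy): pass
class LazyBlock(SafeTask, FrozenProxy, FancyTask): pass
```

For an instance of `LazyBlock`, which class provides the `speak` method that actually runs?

L[LazyBlock] = LazyBlock + merge(L[SafeTask], L[FrozenProxy], L[FancyTask], [SafeTask FrozenProxy FancyTask])
  take SafeTask:  [SafeTask FancyProxy TinyEvent AbstractStore AsyncIndex SafeBlock TinyQueue FancyTask FastTask object] + [FrozenProxy TinyQueue FancyTask FastTask object] + [FancyTask FastTask object] + [SafeTask FrozenProxy FancyTask]
  take FancyProxy:  [FancyProxy TinyEvent AbstractStore AsyncIndex SafeBlock TinyQueue FancyTask FastTask object] + [FrozenProxy TinyQueue FancyTask FastTask object] + [FancyTask FastTask object] + [FrozenProxy FancyTask]
  take TinyEvent:  [TinyEvent AbstractStore AsyncIndex SafeBlock TinyQueue FancyTask FastTask object] + [FrozenProxy TinyQueue FancyTask FastTask object] + [FancyTask FastTask object] + [FrozenProxy FancyTask]
  take AbstractStore:  [AbstractStore AsyncIndex SafeBlock TinyQueue FancyTask FastTask object] + [FrozenProxy TinyQueue FancyTask FastTask object] + [FancyTask FastTask object] + [FrozenProxy FancyTask]
  take AsyncIndex:  [AsyncIndex SafeBlock TinyQueue FancyTask FastTask object] + [FrozenProxy TinyQueue FancyTask FastTask object] + [FancyTask FastTask object] + [FrozenProxy FancyTask]
  take SafeBlock:  [SafeBlock TinyQueue FancyTask FastTask object] + [FrozenProxy TinyQueue FancyTask FastTask object] + [FancyTask FastTask object] + [FrozenProxy FancyTask]
  take FrozenProxy:  [TinyQueue FancyTask FastTask object] + [FrozenProxy TinyQueue FancyTask FastTask object] + [FancyTask FastTask object] + [FrozenProxy FancyTask]
  take TinyQueue:  [TinyQueue FancyTask FastTask object] + [TinyQueue FancyTask FastTask object] + [FancyTask FastTask object] + [FancyTask]
  take FancyTask:  [FancyTask FastTask object] + [FancyTask FastTask object] + [FancyTask FastTask object] + [FancyTask]
  take FastTask:  [FastTask object] + [FastTask object] + [FastTask object]
  take object:  [object] + [object] + [object]
MRO: LazyBlock SafeTask FancyProxy TinyEvent AbstractStore AsyncIndex SafeBlock FrozenProxy TinyQueue FancyTask FastTask object
speak is defined in: SafeBlock, TinyEvent, TinyQueue. First along the MRO is TinyEvent.

TinyEvent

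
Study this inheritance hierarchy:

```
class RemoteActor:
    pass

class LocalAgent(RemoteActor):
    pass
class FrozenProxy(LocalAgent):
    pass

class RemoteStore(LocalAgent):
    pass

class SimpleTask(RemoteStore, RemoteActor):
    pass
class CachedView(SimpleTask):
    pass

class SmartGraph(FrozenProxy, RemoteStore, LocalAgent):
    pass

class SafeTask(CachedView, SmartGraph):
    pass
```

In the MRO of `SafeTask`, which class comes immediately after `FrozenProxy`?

RemoteStore

L[SafeTask] = SafeTask + merge(L[CachedView], L[SmartGraph], [CachedView SmartGraph])
  take CachedView:  [CachedView SimpleTask RemoteStore LocalAgent RemoteActor object] + [SmartGraph FrozenProxy RemoteStore LocalAgent RemoteActor object] + [CachedView SmartGraph]
  take SimpleTask:  [SimpleTask RemoteStore LocalAgent RemoteActor object] + [SmartGraph FrozenProxy RemoteStore LocalAgent RemoteActor object] + [SmartGraph]
  take SmartGraph:  [RemoteStore LocalAgent RemoteActor object] + [SmartGraph FrozenProxy RemoteStore LocalAgent RemoteActor object] + [SmartGraph]
  take FrozenProxy:  [RemoteStore LocalAgent RemoteActor object] + [FrozenProxy RemoteStore LocalAgent RemoteActor object]
  take RemoteStore:  [RemoteStore LocalAgent RemoteActor object] + [RemoteStore LocalAgent RemoteActor object]
  take LocalAgent:  [LocalAgent RemoteActor object] + [LocalAgent RemoteActor object]
  take RemoteActor:  [RemoteActor object] + [RemoteActor object]
  take object:  [object] + [object]
MRO: SafeTask CachedView SimpleTask SmartGraph FrozenProxy RemoteStore LocalAgent RemoteActor object
FrozenProxy is at position 4; next is RemoteStore.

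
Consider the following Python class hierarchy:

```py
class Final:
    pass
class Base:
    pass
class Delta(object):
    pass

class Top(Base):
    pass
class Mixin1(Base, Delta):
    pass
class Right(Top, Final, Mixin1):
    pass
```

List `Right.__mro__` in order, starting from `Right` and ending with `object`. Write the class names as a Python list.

[Right, Top, Final, Mixin1, Base, Delta, object]

L[Right] = Right + merge(L[Top], L[Final], L[Mixin1], [Top Final Mixin1])
  take Top:  [Top Base object] + [Final object] + [Mixin1 Base Delta object] + [Top Final Mixin1]
  take Final:  [Base object] + [Final object] + [Mixin1 Base Delta object] + [Final Mixin1]
  take Mixin1:  [Base object] + [object] + [Mixin1 Base Delta object] + [Mixin1]
  take Base:  [Base object] + [object] + [Base Delta object]
  take Delta:  [object] + [object] + [Delta object]
  take object:  [object] + [object] + [object]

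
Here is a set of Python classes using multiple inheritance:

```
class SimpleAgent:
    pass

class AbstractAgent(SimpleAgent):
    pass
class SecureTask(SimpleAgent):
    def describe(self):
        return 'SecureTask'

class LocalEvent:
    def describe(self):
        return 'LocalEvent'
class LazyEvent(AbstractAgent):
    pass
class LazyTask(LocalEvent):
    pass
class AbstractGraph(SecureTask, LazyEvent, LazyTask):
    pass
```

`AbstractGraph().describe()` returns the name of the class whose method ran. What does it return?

L[AbstractGraph] = AbstractGraph + merge(L[SecureTask], L[LazyEvent], L[LazyTask], [SecureTask LazyEvent LazyTask])
  take SecureTask:  [SecureTask SimpleAgent object] + [LazyEvent AbstractAgent SimpleAgent object] + [LazyTask LocalEvent object] + [SecureTask LazyEvent LazyTask]
  take LazyEvent:  [SimpleAgent object] + [LazyEvent AbstractAgent SimpleAgent object] + [LazyTask LocalEvent object] + [LazyEvent LazyTask]
  take AbstractAgent:  [SimpleAgent object] + [AbstractAgent SimpleAgent object] + [LazyTask LocalEvent object] + [LazyTask]
  take SimpleAgent:  [SimpleAgent object] + [SimpleAgent object] + [LazyTask LocalEvent object] + [LazyTask]
  take LazyTask:  [object] + [object] + [LazyTask LocalEvent object] + [LazyTask]
  take LocalEvent:  [object] + [object] + [LocalEvent object]
  take object:  [object] + [object] + [object]
MRO: AbstractGraph SecureTask LazyEvent AbstractAgent SimpleAgent LazyTask LocalEvent object
describe is defined in: LocalEvent, SecureTask. First along the MRO is SecureTask.

SecureTask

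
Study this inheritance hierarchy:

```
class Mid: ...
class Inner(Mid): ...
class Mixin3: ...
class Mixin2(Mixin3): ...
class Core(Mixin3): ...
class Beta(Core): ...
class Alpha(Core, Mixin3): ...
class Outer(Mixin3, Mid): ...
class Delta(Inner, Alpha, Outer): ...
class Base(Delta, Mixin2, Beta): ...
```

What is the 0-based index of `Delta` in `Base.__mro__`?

L[Base] = Base + merge(L[Delta], L[Mixin2], L[Beta], [Delta Mixin2 Beta])
  take Delta:  [Delta Inner Alpha Core Outer Mixin3 Mid object] + [Mixin2 Mixin3 object] + [Beta Core Mixin3 object] + [Delta Mixin2 Beta]
  take Inner:  [Inner Alpha Core Outer Mixin3 Mid object] + [Mixin2 Mixin3 object] + [Beta Core Mixin3 object] + [Mixin2 Beta]
  take Alpha:  [Alpha Core Outer Mixin3 Mid object] + [Mixin2 Mixin3 object] + [Beta Core Mixin3 object] + [Mixin2 Beta]
  take Mixin2:  [Core Outer Mixin3 Mid object] + [Mixin2 Mixin3 object] + [Beta Core Mixin3 object] + [Mixin2 Beta]
  take Beta:  [Core Outer Mixin3 Mid object] + [Mixin3 object] + [Beta Core Mixin3 object] + [Beta]
  take Core:  [Core Outer Mixin3 Mid object] + [Mixin3 object] + [Core Mixin3 object]
  take Outer:  [Outer Mixin3 Mid object] + [Mixin3 object] + [Mixin3 object]
  take Mixin3:  [Mixin3 Mid object] + [Mixin3 object] + [Mixin3 object]
  take Mid:  [Mid object] + [object] + [object]
  take object:  [object] + [object] + [object]
MRO: Base Delta Inner Alpha Mixin2 Beta Core Outer Mixin3 Mid object
Delta sits at index 1.

1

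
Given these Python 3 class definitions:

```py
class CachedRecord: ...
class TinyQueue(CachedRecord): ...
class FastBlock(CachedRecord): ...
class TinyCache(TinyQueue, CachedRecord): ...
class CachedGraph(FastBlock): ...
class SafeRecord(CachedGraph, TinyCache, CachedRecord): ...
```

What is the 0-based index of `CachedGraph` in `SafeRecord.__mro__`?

1

L[SafeRecord] = SafeRecord + merge(L[CachedGraph], L[TinyCache], L[CachedRecord], [CachedGraph TinyCache CachedRecord])
  take CachedGraph:  [CachedGraph FastBlock CachedRecord object] + [TinyCache TinyQueue CachedRecord object] + [CachedRecord object] + [CachedGraph TinyCache CachedRecord]
  take FastBlock:  [FastBlock CachedRecord object] + [TinyCache TinyQueue CachedRecord object] + [CachedRecord object] + [TinyCache CachedRecord]
  take TinyCache:  [CachedRecord object] + [TinyCache TinyQueue CachedRecord object] + [CachedRecord object] + [TinyCache CachedRecord]
  take TinyQueue:  [CachedRecord object] + [TinyQueue CachedRecord object] + [CachedRecord object] + [CachedRecord]
  take CachedRecord:  [CachedRecord object] + [CachedRecord object] + [CachedRecord object] + [CachedRecord]
  take object:  [object] + [object] + [object]
MRO: SafeRecord CachedGraph FastBlock TinyCache TinyQueue CachedRecord object
CachedGraph sits at index 1.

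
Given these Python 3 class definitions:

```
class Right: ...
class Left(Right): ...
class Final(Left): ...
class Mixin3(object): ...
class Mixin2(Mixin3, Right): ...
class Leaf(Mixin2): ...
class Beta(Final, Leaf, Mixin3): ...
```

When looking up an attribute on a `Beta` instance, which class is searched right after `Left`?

Leaf

L[Beta] = Beta + merge(L[Final], L[Leaf], L[Mixin3], [Final Leaf Mixin3])
  take Final:  [Final Left Right object] + [Leaf Mixin2 Mixin3 Right object] + [Mixin3 object] + [Final Leaf Mixin3]
  take Left:  [Left Right object] + [Leaf Mixin2 Mixin3 Right object] + [Mixin3 object] + [Leaf Mixin3]
  take Leaf:  [Right object] + [Leaf Mixin2 Mixin3 Right object] + [Mixin3 object] + [Leaf Mixin3]
  take Mixin2:  [Right object] + [Mixin2 Mixin3 Right object] + [Mixin3 object] + [Mixin3]
  take Mixin3:  [Right object] + [Mixin3 Right object] + [Mixin3 object] + [Mixin3]
  take Right:  [Right object] + [Right object] + [object]
  take object:  [object] + [object] + [object]
MRO: Beta Final Left Leaf Mixin2 Mixin3 Right object
Left is at position 2; next is Leaf.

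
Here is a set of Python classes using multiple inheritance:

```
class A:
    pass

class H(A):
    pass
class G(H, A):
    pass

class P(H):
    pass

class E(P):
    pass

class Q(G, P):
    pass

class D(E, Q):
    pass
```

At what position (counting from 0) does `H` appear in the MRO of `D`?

L[D] = D + merge(L[E], L[Q], [E Q])
  take E:  [E P H A object] + [Q G P H A object] + [E Q]
  take Q:  [P H A object] + [Q G P H A object] + [Q]
  take G:  [P H A object] + [G P H A object]
  take P:  [P H A object] + [P H A object]
  take H:  [H A object] + [H A object]
  take A:  [A object] + [A object]
  take object:  [object] + [object]
MRO: D E Q G P H A object
H sits at index 5.

5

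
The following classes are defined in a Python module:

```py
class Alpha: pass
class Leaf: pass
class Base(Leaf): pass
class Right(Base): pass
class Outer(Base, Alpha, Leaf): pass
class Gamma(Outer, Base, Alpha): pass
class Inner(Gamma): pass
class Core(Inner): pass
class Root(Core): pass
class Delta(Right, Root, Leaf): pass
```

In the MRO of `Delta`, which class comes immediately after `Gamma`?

L[Delta] = Delta + merge(L[Right], L[Root], L[Leaf], [Right Root Leaf])
  take Right:  [Right Base Leaf object] + [Root Core Inner Gamma Outer Base Alpha Leaf object] + [Leaf object] + [Right Root Leaf]
  take Root:  [Base Leaf object] + [Root Core Inner Gamma Outer Base Alpha Leaf object] + [Leaf object] + [Root Leaf]
  take Core:  [Base Leaf object] + [Core Inner Gamma Outer Base Alpha Leaf object] + [Leaf object] + [Leaf]
  take Inner:  [Base Leaf object] + [Inner Gamma Outer Base Alpha Leaf object] + [Leaf object] + [Leaf]
  take Gamma:  [Base Leaf object] + [Gamma Outer Base Alpha Leaf object] + [Leaf object] + [Leaf]
  take Outer:  [Base Leaf object] + [Outer Base Alpha Leaf object] + [Leaf object] + [Leaf]
  take Base:  [Base Leaf object] + [Base Alpha Leaf object] + [Leaf object] + [Leaf]
  take Alpha:  [Leaf object] + [Alpha Leaf object] + [Leaf object] + [Leaf]
  take Leaf:  [Leaf object] + [Leaf object] + [Leaf object] + [Leaf]
  take object:  [object] + [object] + [object]
MRO: Delta Right Root Core Inner Gamma Outer Base Alpha Leaf object
Gamma is at position 5; next is Outer.

Outer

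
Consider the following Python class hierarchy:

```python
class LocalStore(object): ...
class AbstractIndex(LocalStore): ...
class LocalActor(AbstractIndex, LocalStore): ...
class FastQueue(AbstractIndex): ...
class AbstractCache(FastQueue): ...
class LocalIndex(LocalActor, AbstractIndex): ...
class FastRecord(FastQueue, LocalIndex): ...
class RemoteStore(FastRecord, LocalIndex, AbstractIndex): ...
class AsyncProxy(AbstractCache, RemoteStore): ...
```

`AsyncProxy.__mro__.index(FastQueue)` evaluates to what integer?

L[AsyncProxy] = AsyncProxy + merge(L[AbstractCache], L[RemoteStore], [AbstractCache RemoteStore])
  take AbstractCache:  [AbstractCache FastQueue AbstractIndex LocalStore object] + [RemoteStore FastRecord FastQueue LocalIndex LocalActor AbstractIndex LocalStore object] + [AbstractCache RemoteStore]
  take RemoteStore:  [FastQueue AbstractIndex LocalStore object] + [RemoteStore FastRecord FastQueue LocalIndex LocalActor AbstractIndex LocalStore object] + [RemoteStore]
  take FastRecord:  [FastQueue AbstractIndex LocalStore object] + [FastRecord FastQueue LocalIndex LocalActor AbstractIndex LocalStore object]
  take FastQueue:  [FastQueue AbstractIndex LocalStore object] + [FastQueue LocalIndex LocalActor AbstractIndex LocalStore object]
  take LocalIndex:  [AbstractIndex LocalStore object] + [LocalIndex LocalActor AbstractIndex LocalStore object]
  take LocalActor:  [AbstractIndex LocalStore object] + [LocalActor AbstractIndex LocalStore object]
  take AbstractIndex:  [AbstractIndex LocalStore object] + [AbstractIndex LocalStore object]
  take LocalStore:  [LocalStore object] + [LocalStore object]
  take object:  [object] + [object]
MRO: AsyncProxy AbstractCache RemoteStore FastRecord FastQueue LocalIndex LocalActor AbstractIndex LocalStore object
FastQueue sits at index 4.

4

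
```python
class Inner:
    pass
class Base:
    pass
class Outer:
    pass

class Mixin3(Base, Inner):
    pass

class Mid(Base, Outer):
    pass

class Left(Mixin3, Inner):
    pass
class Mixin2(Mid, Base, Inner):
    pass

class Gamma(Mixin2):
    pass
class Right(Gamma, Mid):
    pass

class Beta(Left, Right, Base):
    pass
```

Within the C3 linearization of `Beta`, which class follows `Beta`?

Left

L[Beta] = Beta + merge(L[Left], L[Right], L[Base], [Left Right Base])
  take Left:  [Left Mixin3 Base Inner object] + [Right Gamma Mixin2 Mid Base Outer Inner object] + [Base object] + [Left Right Base]
  take Mixin3:  [Mixin3 Base Inner object] + [Right Gamma Mixin2 Mid Base Outer Inner object] + [Base object] + [Right Base]
  take Right:  [Base Inner object] + [Right Gamma Mixin2 Mid Base Outer Inner object] + [Base object] + [Right Base]
  take Gamma:  [Base Inner object] + [Gamma Mixin2 Mid Base Outer Inner object] + [Base object] + [Base]
  take Mixin2:  [Base Inner object] + [Mixin2 Mid Base Outer Inner object] + [Base object] + [Base]
  take Mid:  [Base Inner object] + [Mid Base Outer Inner object] + [Base object] + [Base]
  take Base:  [Base Inner object] + [Base Outer Inner object] + [Base object] + [Base]
  take Outer:  [Inner object] + [Outer Inner object] + [object]
  take Inner:  [Inner object] + [Inner object] + [object]
  take object:  [object] + [object] + [object]
MRO: Beta Left Mixin3 Right Gamma Mixin2 Mid Base Outer Inner object
Beta is at position 0; next is Left.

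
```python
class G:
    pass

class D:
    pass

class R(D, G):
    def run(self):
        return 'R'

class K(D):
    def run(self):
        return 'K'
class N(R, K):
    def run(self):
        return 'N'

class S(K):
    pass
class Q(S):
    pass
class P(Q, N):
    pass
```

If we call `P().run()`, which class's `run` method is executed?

L[P] = P + merge(L[Q], L[N], [Q N])
  take Q:  [Q S K D object] + [N R K D G object] + [Q N]
  take S:  [S K D object] + [N R K D G object] + [N]
  take N:  [K D object] + [N R K D G object] + [N]
  take R:  [K D object] + [R K D G object]
  take K:  [K D object] + [K D G object]
  take D:  [D object] + [D G object]
  take G:  [object] + [G object]
  take object:  [object] + [object]
MRO: P Q S N R K D G object
run is defined in: K, N, R. First along the MRO is N.

N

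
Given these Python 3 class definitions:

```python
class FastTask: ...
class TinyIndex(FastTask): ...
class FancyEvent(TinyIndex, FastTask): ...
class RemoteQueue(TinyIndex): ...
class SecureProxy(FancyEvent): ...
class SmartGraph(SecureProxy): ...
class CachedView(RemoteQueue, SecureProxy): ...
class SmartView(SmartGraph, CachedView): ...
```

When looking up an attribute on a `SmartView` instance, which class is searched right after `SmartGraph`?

L[SmartView] = SmartView + merge(L[SmartGraph], L[CachedView], [SmartGraph CachedView])
  take SmartGraph:  [SmartGraph SecureProxy FancyEvent TinyIndex FastTask object] + [CachedView RemoteQueue SecureProxy FancyEvent TinyIndex FastTask object] + [SmartGraph CachedView]
  take CachedView:  [SecureProxy FancyEvent TinyIndex FastTask object] + [CachedView RemoteQueue SecureProxy FancyEvent TinyIndex FastTask object] + [CachedView]
  take RemoteQueue:  [SecureProxy FancyEvent TinyIndex FastTask object] + [RemoteQueue SecureProxy FancyEvent TinyIndex FastTask object]
  take SecureProxy:  [SecureProxy FancyEvent TinyIndex FastTask object] + [SecureProxy FancyEvent TinyIndex FastTask object]
  take FancyEvent:  [FancyEvent TinyIndex FastTask object] + [FancyEvent TinyIndex FastTask object]
  take TinyIndex:  [TinyIndex FastTask object] + [TinyIndex FastTask object]
  take FastTask:  [FastTask object] + [FastTask object]
  take object:  [object] + [object]
MRO: SmartView SmartGraph CachedView RemoteQueue SecureProxy FancyEvent TinyIndex FastTask object
SmartGraph is at position 1; next is CachedView.

CachedView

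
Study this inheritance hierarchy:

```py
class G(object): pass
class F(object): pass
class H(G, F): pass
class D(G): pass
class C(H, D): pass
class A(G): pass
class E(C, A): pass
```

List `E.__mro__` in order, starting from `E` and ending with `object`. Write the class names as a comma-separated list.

E, C, H, D, A, G, F, object

L[E] = E + merge(L[C], L[A], [C A])
  take C:  [C H D G F object] + [A G object] + [C A]
  take H:  [H D G F object] + [A G object] + [A]
  take D:  [D G F object] + [A G object] + [A]
  take A:  [G F object] + [A G object] + [A]
  take G:  [G F object] + [G object]
  take F:  [F object] + [object]
  take object:  [object] + [object]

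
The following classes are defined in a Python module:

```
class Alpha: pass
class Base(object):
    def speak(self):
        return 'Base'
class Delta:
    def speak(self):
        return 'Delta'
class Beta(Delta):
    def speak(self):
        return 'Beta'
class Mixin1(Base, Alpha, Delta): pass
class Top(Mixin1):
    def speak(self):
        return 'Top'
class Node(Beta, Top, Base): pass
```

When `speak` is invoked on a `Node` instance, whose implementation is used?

L[Node] = Node + merge(L[Beta], L[Top], L[Base], [Beta Top Base])
  take Beta:  [Beta Delta object] + [Top Mixin1 Base Alpha Delta object] + [Base object] + [Beta Top Base]
  take Top:  [Delta object] + [Top Mixin1 Base Alpha Delta object] + [Base object] + [Top Base]
  take Mixin1:  [Delta object] + [Mixin1 Base Alpha Delta object] + [Base object] + [Base]
  take Base:  [Delta object] + [Base Alpha Delta object] + [Base object] + [Base]
  take Alpha:  [Delta object] + [Alpha Delta object] + [object]
  take Delta:  [Delta object] + [Delta object] + [object]
  take object:  [object] + [object] + [object]
MRO: Node Beta Top Mixin1 Base Alpha Delta object
speak is defined in: Base, Beta, Delta, Top. First along the MRO is Beta.

Beta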